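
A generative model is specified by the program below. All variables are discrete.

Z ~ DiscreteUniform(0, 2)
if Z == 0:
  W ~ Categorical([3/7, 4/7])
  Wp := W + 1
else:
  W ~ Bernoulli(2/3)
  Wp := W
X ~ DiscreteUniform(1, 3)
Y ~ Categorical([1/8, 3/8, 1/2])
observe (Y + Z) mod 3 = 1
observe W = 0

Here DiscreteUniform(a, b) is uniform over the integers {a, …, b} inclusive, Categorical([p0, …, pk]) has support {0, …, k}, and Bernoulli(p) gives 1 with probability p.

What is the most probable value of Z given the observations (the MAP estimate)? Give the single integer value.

Enumerate traces; 9 have nonzero weight after conditioning:
  (Z=0, W=0, X=1, Y=1) weight 1/56
  (Z=0, W=0, X=2, Y=1) weight 1/56
  (Z=0, W=0, X=3, Y=1) weight 1/56
  (Z=1, W=0, X=1, Y=0) weight 1/216
  (Z=1, W=0, X=2, Y=0) weight 1/216
  (Z=1, W=0, X=3, Y=0) weight 1/216
  (Z=2, W=0, X=1, Y=2) weight 1/54
  (Z=2, W=0, X=2, Y=2) weight 1/54
  … 1 more
Group by Z:
  weight(Z=0) = 3/56
  weight(Z=1) = 1/72
  weight(Z=2) = 1/18
Total weight = 3/56 + 1/72 + 1/18 = 31/252
P(Z=0 | obs) = 3/56 / 31/252 = 27/62
P(Z=1 | obs) = 1/72 / 31/252 = 7/62
P(Z=2 | obs) = 1/18 / 31/252 = 14/31
argmax = 2

argmax_v P(Z = v | obs) = 2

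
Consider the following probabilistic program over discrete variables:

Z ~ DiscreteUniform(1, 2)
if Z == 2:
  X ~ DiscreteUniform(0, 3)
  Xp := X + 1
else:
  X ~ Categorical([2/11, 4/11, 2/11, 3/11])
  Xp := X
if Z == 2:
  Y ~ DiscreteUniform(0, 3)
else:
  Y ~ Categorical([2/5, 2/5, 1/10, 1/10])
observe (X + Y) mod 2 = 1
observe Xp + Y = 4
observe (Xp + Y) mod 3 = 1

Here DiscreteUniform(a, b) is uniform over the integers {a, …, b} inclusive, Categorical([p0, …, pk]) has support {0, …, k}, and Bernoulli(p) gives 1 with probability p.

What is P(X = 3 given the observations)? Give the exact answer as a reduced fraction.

P(X = 3 | obs) = 1/4

Enumerate traces; 4 have nonzero weight after conditioning:
  (Z=2, X=0, Y=3) weight 1/32
  (Z=2, X=1, Y=2) weight 1/32
  (Z=2, X=2, Y=1) weight 1/32
  (Z=2, X=3, Y=0) weight 1/32
Group by X:
  weight(X=0) = 1/32
  weight(X=1) = 1/32
  weight(X=2) = 1/32
  weight(X=3) = 1/32
Total weight = 1/32 + 1/32 + 1/32 + 1/32 = 1/8
P(X=0 | obs) = 1/32 / 1/8 = 1/4
P(X=1 | obs) = 1/32 / 1/8 = 1/4
P(X=2 | obs) = 1/32 / 1/8 = 1/4
P(X=3 | obs) = 1/32 / 1/8 = 1/4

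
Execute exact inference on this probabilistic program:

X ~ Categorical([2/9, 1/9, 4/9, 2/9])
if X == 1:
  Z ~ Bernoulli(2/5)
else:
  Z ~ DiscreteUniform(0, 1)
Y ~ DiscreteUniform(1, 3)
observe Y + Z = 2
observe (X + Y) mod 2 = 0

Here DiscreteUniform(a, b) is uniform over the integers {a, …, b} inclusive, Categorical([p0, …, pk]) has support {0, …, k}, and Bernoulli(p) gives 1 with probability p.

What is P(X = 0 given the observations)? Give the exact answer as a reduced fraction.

Enumerate traces; 4 have nonzero weight after conditioning:
  (X=0, Z=0, Y=2) weight 1/27
  (X=1, Z=1, Y=1) weight 2/135
  (X=2, Z=0, Y=2) weight 2/27
  (X=3, Z=1, Y=1) weight 1/27
Group by X:
  weight(X=0) = 1/27
  weight(X=1) = 2/135
  weight(X=2) = 2/27
  weight(X=3) = 1/27
Total weight = 1/27 + 2/135 + 2/27 + 1/27 = 22/135
P(X=0 | obs) = 1/27 / 22/135 = 5/22
P(X=1 | obs) = 2/135 / 22/135 = 1/11
P(X=2 | obs) = 2/27 / 22/135 = 5/11
P(X=3 | obs) = 1/27 / 22/135 = 5/22

P(X = 0 | obs) = 5/22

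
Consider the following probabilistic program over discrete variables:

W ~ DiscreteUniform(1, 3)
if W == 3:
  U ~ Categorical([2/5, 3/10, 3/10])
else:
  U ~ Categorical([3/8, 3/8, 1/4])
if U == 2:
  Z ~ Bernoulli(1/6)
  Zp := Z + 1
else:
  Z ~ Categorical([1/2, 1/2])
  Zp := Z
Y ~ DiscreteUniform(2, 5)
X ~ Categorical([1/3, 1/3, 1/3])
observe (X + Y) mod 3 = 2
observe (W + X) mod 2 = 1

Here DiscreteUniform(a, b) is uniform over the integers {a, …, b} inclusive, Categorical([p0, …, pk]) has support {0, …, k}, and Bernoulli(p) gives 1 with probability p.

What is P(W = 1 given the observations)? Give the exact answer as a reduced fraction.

Enumerate traces; 42 have nonzero weight after conditioning:
  (W=1, U=0, Z=0, Y=2, X=0) weight 1/192
  (W=1, U=0, Z=0, Y=3, X=2) weight 1/192
  (W=1, U=0, Z=0, Y=5, X=0) weight 1/192
  (W=1, U=0, Z=1, Y=2, X=0) weight 1/192
  (W=1, U=0, Z=1, Y=3, X=2) weight 1/192
  (W=1, U=0, Z=1, Y=5, X=0) weight 1/192
  (W=1, U=1, Z=0, Y=2, X=0) weight 1/192
  (W=1, U=1, Z=0, Y=3, X=2) weight 1/192
  (W=2, U=0, Z=0, Y=4, X=1) weight 1/192
  (W=3, U=0, Z=0, Y=2, X=0) weight 1/180
  … 32 more
Group by W:
  weight(W=1) = 1/12
  weight(W=2) = 1/36
  weight(W=3) = 1/12
Total weight = 1/12 + 1/36 + 1/12 = 7/36
P(W=1 | obs) = 1/12 / 7/36 = 3/7
P(W=2 | obs) = 1/36 / 7/36 = 1/7
P(W=3 | obs) = 1/12 / 7/36 = 3/7

P(W = 1 | obs) = 3/7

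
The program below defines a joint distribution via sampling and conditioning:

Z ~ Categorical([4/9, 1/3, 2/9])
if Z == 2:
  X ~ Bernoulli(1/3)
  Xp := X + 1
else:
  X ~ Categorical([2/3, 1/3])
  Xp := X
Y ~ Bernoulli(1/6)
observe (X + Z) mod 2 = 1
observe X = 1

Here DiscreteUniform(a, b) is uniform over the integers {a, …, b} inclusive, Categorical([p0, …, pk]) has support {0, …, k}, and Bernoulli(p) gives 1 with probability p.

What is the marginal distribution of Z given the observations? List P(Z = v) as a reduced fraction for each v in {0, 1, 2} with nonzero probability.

P(Z=0) = 2/3, P(Z=2) = 1/3

Enumerate traces; 4 have nonzero weight after conditioning:
  (Z=0, X=1, Y=0) weight 10/81
  (Z=0, X=1, Y=1) weight 2/81
  (Z=2, X=1, Y=0) weight 5/81
  (Z=2, X=1, Y=1) weight 1/81
Group by Z:
  weight(Z=0) = 4/27
  weight(Z=2) = 2/27
Total weight = 4/27 + 2/27 = 2/9
P(Z=0 | obs) = 4/27 / 2/9 = 2/3
P(Z=2 | obs) = 2/27 / 2/9 = 1/3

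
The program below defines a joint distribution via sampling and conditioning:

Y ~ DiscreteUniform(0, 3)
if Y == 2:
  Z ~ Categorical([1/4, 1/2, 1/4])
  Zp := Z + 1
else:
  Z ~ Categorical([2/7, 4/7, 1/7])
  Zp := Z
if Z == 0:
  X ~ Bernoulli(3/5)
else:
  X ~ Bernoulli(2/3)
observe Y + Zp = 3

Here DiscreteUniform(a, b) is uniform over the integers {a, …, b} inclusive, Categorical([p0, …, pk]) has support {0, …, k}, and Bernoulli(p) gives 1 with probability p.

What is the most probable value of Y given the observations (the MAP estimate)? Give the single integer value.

argmax_v P(Y = v | obs) = 3

Enumerate traces; 6 have nonzero weight after conditioning:
  (Y=1, Z=2, X=0) weight 1/84
  (Y=1, Z=2, X=1) weight 1/42
  (Y=2, Z=0, X=0) weight 1/40
  (Y=2, Z=0, X=1) weight 3/80
  (Y=3, Z=0, X=0) weight 1/35
  (Y=3, Z=0, X=1) weight 3/70
Group by Y:
  weight(Y=1) = 1/28
  weight(Y=2) = 1/16
  weight(Y=3) = 1/14
Total weight = 1/28 + 1/16 + 1/14 = 19/112
P(Y=1 | obs) = 1/28 / 19/112 = 4/19
P(Y=2 | obs) = 1/16 / 19/112 = 7/19
P(Y=3 | obs) = 1/14 / 19/112 = 8/19
argmax = 3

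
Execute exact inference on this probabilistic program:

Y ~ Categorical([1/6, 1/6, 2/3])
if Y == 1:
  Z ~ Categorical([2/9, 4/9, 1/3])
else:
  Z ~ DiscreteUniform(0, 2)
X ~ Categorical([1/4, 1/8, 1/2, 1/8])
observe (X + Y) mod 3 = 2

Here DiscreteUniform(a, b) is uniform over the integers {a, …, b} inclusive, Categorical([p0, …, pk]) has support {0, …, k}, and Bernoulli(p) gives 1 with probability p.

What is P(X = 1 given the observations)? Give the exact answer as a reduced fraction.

P(X = 1 | obs) = 1/17

Enumerate traces; 12 have nonzero weight after conditioning:
  (Y=0, Z=0, X=2) weight 1/36
  (Y=0, Z=1, X=2) weight 1/36
  (Y=0, Z=2, X=2) weight 1/36
  (Y=1, Z=0, X=1) weight 1/216
  (Y=1, Z=1, X=1) weight 1/108
  (Y=1, Z=2, X=1) weight 1/144
  (Y=2, Z=0, X=0) weight 1/18
  (Y=2, Z=0, X=3) weight 1/36
  … 4 more
Group by X:
  weight(X=0) = 1/6
  weight(X=1) = 1/48
  weight(X=2) = 1/12
  weight(X=3) = 1/12
Total weight = 1/6 + 1/48 + 1/12 + 1/12 = 17/48
P(X=0 | obs) = 1/6 / 17/48 = 8/17
P(X=1 | obs) = 1/48 / 17/48 = 1/17
P(X=2 | obs) = 1/12 / 17/48 = 4/17
P(X=3 | obs) = 1/12 / 17/48 = 4/17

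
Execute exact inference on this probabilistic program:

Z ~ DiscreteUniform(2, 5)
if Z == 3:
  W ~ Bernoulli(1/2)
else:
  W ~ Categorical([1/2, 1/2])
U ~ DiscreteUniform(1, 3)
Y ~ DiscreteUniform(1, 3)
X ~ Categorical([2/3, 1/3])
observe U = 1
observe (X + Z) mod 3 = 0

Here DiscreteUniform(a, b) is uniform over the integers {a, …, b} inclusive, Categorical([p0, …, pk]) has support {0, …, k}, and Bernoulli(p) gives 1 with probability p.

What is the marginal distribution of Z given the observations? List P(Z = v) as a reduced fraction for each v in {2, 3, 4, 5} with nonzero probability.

P(Z=2) = 1/4, P(Z=3) = 1/2, P(Z=5) = 1/4

Enumerate traces; 18 have nonzero weight after conditioning:
  (Z=2, W=0, U=1, Y=1, X=1) weight 1/216
  (Z=2, W=0, U=1, Y=2, X=1) weight 1/216
  (Z=2, W=0, U=1, Y=3, X=1) weight 1/216
  (Z=2, W=1, U=1, Y=1, X=1) weight 1/216
  (Z=2, W=1, U=1, Y=2, X=1) weight 1/216
  (Z=2, W=1, U=1, Y=3, X=1) weight 1/216
  (Z=3, W=0, U=1, Y=1, X=0) weight 1/108
  (Z=3, W=0, U=1, Y=2, X=0) weight 1/108
  (Z=5, W=0, U=1, Y=1, X=1) weight 1/216
  … 9 more
Group by Z:
  weight(Z=2) = 1/36
  weight(Z=3) = 1/18
  weight(Z=5) = 1/36
Total weight = 1/36 + 1/18 + 1/36 = 1/9
P(Z=2 | obs) = 1/36 / 1/9 = 1/4
P(Z=3 | obs) = 1/18 / 1/9 = 1/2
P(Z=5 | obs) = 1/36 / 1/9 = 1/4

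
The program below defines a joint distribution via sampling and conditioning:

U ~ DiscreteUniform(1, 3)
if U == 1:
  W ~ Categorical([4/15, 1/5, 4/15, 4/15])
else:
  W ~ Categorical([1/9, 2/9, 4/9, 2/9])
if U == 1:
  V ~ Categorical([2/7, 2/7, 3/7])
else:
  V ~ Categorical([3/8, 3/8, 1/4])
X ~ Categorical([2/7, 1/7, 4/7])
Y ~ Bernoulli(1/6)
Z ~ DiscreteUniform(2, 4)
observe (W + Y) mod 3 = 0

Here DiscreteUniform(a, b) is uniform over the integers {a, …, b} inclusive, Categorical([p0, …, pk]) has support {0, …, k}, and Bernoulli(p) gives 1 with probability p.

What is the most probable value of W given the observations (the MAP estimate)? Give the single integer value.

Enumerate traces; 243 have nonzero weight after conditioning:
  (U=1, W=0, V=0, X=0, Y=0, Z=2) weight 8/3969
  (U=1, W=0, V=0, X=0, Y=0, Z=3) weight 8/3969
  (U=1, W=0, V=0, X=0, Y=0, Z=4) weight 8/3969
  (U=1, W=0, V=0, X=1, Y=0, Z=2) weight 4/3969
  (U=1, W=0, V=0, X=1, Y=0, Z=3) weight 4/3969
  (U=1, W=0, V=0, X=1, Y=0, Z=4) weight 4/3969
  (U=1, W=0, V=0, X=2, Y=0, Z=2) weight 16/3969
  (U=1, W=0, V=0, X=2, Y=0, Z=3) weight 16/3969
  (U=1, W=2, V=0, X=0, Y=1, Z=2) weight 8/19845
  (U=1, W=3, V=0, X=0, Y=0, Z=2) weight 8/3969
  … 233 more
Group by W:
  weight(W=0) = 11/81
  weight(W=2) = 26/405
  weight(W=3) = 16/81
Total weight = 11/81 + 26/405 + 16/81 = 161/405
P(W=0 | obs) = 11/81 / 161/405 = 55/161
P(W=2 | obs) = 26/405 / 161/405 = 26/161
P(W=3 | obs) = 16/81 / 161/405 = 80/161
argmax = 3

argmax_v P(W = v | obs) = 3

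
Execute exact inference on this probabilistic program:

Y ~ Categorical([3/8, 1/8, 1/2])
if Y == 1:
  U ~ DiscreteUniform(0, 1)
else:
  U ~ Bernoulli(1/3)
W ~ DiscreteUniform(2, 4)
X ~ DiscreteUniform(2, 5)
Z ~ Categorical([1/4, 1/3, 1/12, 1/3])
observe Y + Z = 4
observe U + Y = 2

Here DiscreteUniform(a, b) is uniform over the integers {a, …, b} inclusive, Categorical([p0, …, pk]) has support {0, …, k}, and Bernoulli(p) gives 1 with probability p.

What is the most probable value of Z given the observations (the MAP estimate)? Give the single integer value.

argmax_v P(Z = v | obs) = 2

Enumerate traces; 24 have nonzero weight after conditioning:
  (Y=1, U=1, W=2, X=2, Z=3) weight 1/576
  (Y=1, U=1, W=2, X=3, Z=3) weight 1/576
  (Y=1, U=1, W=2, X=4, Z=3) weight 1/576
  (Y=1, U=1, W=2, X=5, Z=3) weight 1/576
  (Y=1, U=1, W=3, X=2, Z=3) weight 1/576
  (Y=1, U=1, W=3, X=3, Z=3) weight 1/576
  (Y=1, U=1, W=3, X=4, Z=3) weight 1/576
  (Y=1, U=1, W=3, X=5, Z=3) weight 1/576
  (Y=2, U=0, W=2, X=2, Z=2) weight 1/432
  … 15 more
Group by Z:
  weight(Z=2) = 1/36
  weight(Z=3) = 1/48
Total weight = 1/36 + 1/48 = 7/144
P(Z=2 | obs) = 1/36 / 7/144 = 4/7
P(Z=3 | obs) = 1/48 / 7/144 = 3/7
argmax = 2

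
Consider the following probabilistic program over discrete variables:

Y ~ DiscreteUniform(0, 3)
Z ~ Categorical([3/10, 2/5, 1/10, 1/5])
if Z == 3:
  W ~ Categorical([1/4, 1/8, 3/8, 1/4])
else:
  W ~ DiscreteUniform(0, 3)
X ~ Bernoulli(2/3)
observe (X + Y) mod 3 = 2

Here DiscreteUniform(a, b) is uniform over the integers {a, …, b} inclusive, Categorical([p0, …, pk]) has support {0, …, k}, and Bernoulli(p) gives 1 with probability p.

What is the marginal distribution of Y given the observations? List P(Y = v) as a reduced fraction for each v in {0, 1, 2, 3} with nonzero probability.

P(Y=1) = 2/3, P(Y=2) = 1/3

Enumerate traces; 32 have nonzero weight after conditioning:
  (Y=1, Z=0, W=0, X=1) weight 1/80
  (Y=1, Z=0, W=1, X=1) weight 1/80
  (Y=1, Z=0, W=2, X=1) weight 1/80
  (Y=1, Z=0, W=3, X=1) weight 1/80
  (Y=1, Z=1, W=0, X=1) weight 1/60
  (Y=1, Z=1, W=1, X=1) weight 1/60
  (Y=1, Z=1, W=2, X=1) weight 1/60
  (Y=1, Z=1, W=3, X=1) weight 1/60
  (Y=2, Z=0, W=0, X=0) weight 1/160
  … 23 more
Group by Y:
  weight(Y=1) = 1/6
  weight(Y=2) = 1/12
Total weight = 1/6 + 1/12 = 1/4
P(Y=1 | obs) = 1/6 / 1/4 = 2/3
P(Y=2 | obs) = 1/12 / 1/4 = 1/3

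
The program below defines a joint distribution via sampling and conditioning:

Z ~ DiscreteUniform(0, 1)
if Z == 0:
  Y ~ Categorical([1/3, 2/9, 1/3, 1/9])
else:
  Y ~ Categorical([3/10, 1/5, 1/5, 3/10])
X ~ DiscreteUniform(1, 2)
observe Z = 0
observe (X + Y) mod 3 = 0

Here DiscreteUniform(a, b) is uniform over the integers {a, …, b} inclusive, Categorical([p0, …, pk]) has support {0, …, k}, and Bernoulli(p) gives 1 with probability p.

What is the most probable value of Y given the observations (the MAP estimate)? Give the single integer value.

argmax_v P(Y = v | obs) = 2

Enumerate traces; 2 have nonzero weight after conditioning:
  (Z=0, Y=1, X=2) weight 1/18
  (Z=0, Y=2, X=1) weight 1/12
Group by Y:
  weight(Y=1) = 1/18
  weight(Y=2) = 1/12
Total weight = 1/18 + 1/12 = 5/36
P(Y=1 | obs) = 1/18 / 5/36 = 2/5
P(Y=2 | obs) = 1/12 / 5/36 = 3/5
argmax = 2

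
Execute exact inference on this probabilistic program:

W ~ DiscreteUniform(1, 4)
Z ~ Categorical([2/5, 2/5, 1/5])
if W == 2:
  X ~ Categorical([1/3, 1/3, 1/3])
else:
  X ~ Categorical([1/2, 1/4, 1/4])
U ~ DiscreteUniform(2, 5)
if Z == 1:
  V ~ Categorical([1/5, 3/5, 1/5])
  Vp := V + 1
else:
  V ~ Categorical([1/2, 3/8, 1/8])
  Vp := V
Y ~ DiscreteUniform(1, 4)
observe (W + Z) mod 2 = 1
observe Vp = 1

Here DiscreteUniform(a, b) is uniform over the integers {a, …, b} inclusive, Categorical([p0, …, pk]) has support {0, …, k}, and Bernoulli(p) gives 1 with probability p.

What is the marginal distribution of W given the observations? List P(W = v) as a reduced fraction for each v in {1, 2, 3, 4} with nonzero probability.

Enumerate traces; 288 have nonzero weight after conditioning:
  (W=1, Z=0, X=0, U=2, V=1, Y=1) weight 3/2560
  (W=1, Z=0, X=0, U=2, V=1, Y=2) weight 3/2560
  (W=1, Z=0, X=0, U=2, V=1, Y=3) weight 3/2560
  (W=1, Z=0, X=0, U=2, V=1, Y=4) weight 3/2560
  (W=1, Z=0, X=0, U=3, V=1, Y=1) weight 3/2560
  (W=1, Z=0, X=0, U=3, V=1, Y=2) weight 3/2560
  (W=1, Z=0, X=0, U=3, V=1, Y=3) weight 3/2560
  (W=1, Z=0, X=0, U=3, V=1, Y=4) weight 3/2560
  (W=2, Z=1, X=0, U=2, V=0, Y=1) weight 1/2400
  (W=3, Z=0, X=0, U=2, V=1, Y=1) weight 3/2560
  … 278 more
Group by W:
  weight(W=1) = 9/160
  weight(W=2) = 1/50
  weight(W=3) = 9/160
  weight(W=4) = 1/50
Total weight = 9/160 + 1/50 + 9/160 + 1/50 = 61/400
P(W=1 | obs) = 9/160 / 61/400 = 45/122
P(W=2 | obs) = 1/50 / 61/400 = 8/61
P(W=3 | obs) = 9/160 / 61/400 = 45/122
P(W=4 | obs) = 1/50 / 61/400 = 8/61

P(W=1) = 45/122, P(W=2) = 8/61, P(W=3) = 45/122, P(W=4) = 8/61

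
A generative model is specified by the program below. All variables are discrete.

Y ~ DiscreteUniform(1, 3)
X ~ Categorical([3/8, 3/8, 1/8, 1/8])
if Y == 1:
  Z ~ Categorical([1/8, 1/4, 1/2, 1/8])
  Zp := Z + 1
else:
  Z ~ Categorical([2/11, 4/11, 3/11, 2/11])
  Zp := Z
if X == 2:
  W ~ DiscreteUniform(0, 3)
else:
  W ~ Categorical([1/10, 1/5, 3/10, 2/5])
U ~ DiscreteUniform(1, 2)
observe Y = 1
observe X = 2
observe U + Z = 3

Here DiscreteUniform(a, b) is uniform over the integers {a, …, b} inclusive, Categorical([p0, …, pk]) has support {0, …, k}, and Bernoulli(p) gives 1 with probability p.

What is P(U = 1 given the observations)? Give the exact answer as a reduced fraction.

P(U = 1 | obs) = 2/3

Enumerate traces; 8 have nonzero weight after conditioning:
  (Y=1, X=2, Z=1, W=0, U=2) weight 1/768
  (Y=1, X=2, Z=1, W=1, U=2) weight 1/768
  (Y=1, X=2, Z=1, W=2, U=2) weight 1/768
  (Y=1, X=2, Z=1, W=3, U=2) weight 1/768
  (Y=1, X=2, Z=2, W=0, U=1) weight 1/384
  (Y=1, X=2, Z=2, W=1, U=1) weight 1/384
  (Y=1, X=2, Z=2, W=2, U=1) weight 1/384
  (Y=1, X=2, Z=2, W=3, U=1) weight 1/384
Group by U:
  weight(U=1) = 1/96
  weight(U=2) = 1/192
Total weight = 1/96 + 1/192 = 1/64
P(U=1 | obs) = 1/96 / 1/64 = 2/3
P(U=2 | obs) = 1/192 / 1/64 = 1/3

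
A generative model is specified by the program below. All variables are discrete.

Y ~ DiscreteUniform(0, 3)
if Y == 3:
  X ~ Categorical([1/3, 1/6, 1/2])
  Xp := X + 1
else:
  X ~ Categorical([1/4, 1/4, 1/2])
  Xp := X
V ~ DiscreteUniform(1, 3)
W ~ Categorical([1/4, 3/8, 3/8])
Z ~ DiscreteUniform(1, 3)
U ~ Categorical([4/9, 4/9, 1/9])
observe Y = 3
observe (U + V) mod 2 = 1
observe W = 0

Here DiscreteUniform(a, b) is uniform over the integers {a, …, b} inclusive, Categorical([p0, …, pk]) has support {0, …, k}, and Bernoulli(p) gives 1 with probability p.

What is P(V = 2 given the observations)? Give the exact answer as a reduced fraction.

P(V = 2 | obs) = 2/7

Enumerate traces; 45 have nonzero weight after conditioning:
  (Y=3, X=0, V=1, W=0, Z=1, U=0) weight 1/972
  (Y=3, X=0, V=1, W=0, Z=1, U=2) weight 1/3888
  (Y=3, X=0, V=1, W=0, Z=2, U=0) weight 1/972
  (Y=3, X=0, V=1, W=0, Z=2, U=2) weight 1/3888
  (Y=3, X=0, V=1, W=0, Z=3, U=0) weight 1/972
  (Y=3, X=0, V=1, W=0, Z=3, U=2) weight 1/3888
  (Y=3, X=0, V=2, W=0, Z=1, U=1) weight 1/972
  (Y=3, X=0, V=2, W=0, Z=2, U=1) weight 1/972
  (Y=3, X=0, V=3, W=0, Z=1, U=0) weight 1/972
  … 36 more
Group by V:
  weight(V=1) = 5/432
  weight(V=2) = 1/108
  weight(V=3) = 5/432
Total weight = 5/432 + 1/108 + 5/432 = 7/216
P(V=1 | obs) = 5/432 / 7/216 = 5/14
P(V=2 | obs) = 1/108 / 7/216 = 2/7
P(V=3 | obs) = 5/432 / 7/216 = 5/14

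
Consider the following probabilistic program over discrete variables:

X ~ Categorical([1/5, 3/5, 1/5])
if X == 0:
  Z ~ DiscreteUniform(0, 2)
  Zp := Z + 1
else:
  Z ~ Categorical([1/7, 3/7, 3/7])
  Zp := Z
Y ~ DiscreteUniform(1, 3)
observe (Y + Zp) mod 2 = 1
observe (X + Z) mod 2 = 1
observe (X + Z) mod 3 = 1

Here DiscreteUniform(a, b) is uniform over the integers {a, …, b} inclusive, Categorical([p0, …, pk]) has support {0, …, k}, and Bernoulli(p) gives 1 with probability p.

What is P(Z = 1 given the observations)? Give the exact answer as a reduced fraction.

Enumerate traces; 4 have nonzero weight after conditioning:
  (X=0, Z=1, Y=1) weight 1/45
  (X=0, Z=1, Y=3) weight 1/45
  (X=1, Z=0, Y=1) weight 1/35
  (X=1, Z=0, Y=3) weight 1/35
Group by Z:
  weight(Z=0) = 2/35
  weight(Z=1) = 2/45
Total weight = 2/35 + 2/45 = 32/315
P(Z=0 | obs) = 2/35 / 32/315 = 9/16
P(Z=1 | obs) = 2/45 / 32/315 = 7/16

P(Z = 1 | obs) = 7/16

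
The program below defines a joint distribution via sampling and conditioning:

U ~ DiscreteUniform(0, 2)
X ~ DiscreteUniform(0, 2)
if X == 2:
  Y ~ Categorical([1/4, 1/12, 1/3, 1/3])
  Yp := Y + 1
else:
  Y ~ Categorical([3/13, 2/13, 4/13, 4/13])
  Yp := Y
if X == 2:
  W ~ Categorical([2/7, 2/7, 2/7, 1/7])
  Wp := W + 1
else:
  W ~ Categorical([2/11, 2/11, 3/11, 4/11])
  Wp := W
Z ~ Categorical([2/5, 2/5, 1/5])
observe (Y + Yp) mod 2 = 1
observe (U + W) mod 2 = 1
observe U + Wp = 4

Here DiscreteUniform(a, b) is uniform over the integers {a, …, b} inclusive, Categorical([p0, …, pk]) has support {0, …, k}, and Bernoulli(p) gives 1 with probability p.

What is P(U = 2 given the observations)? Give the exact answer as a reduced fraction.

P(U = 2 | obs) = 2/5

Enumerate traces; 36 have nonzero weight after conditioning:
  (U=0, X=2, Y=0, W=3, Z=0) weight 1/630
  (U=0, X=2, Y=0, W=3, Z=1) weight 1/630
  (U=0, X=2, Y=0, W=3, Z=2) weight 1/1260
  (U=0, X=2, Y=1, W=3, Z=0) weight 1/1890
  (U=0, X=2, Y=1, W=3, Z=1) weight 1/1890
  (U=0, X=2, Y=1, W=3, Z=2) weight 1/3780
  (U=0, X=2, Y=2, W=3, Z=0) weight 2/945
  (U=0, X=2, Y=2, W=3, Z=1) weight 2/945
  (U=1, X=2, Y=0, W=2, Z=0) weight 1/315
  (U=2, X=2, Y=0, W=1, Z=0) weight 1/315
  … 26 more
Group by U:
  weight(U=0) = 1/63
  weight(U=1) = 2/63
  weight(U=2) = 2/63
Total weight = 1/63 + 2/63 + 2/63 = 5/63
P(U=0 | obs) = 1/63 / 5/63 = 1/5
P(U=1 | obs) = 2/63 / 5/63 = 2/5
P(U=2 | obs) = 2/63 / 5/63 = 2/5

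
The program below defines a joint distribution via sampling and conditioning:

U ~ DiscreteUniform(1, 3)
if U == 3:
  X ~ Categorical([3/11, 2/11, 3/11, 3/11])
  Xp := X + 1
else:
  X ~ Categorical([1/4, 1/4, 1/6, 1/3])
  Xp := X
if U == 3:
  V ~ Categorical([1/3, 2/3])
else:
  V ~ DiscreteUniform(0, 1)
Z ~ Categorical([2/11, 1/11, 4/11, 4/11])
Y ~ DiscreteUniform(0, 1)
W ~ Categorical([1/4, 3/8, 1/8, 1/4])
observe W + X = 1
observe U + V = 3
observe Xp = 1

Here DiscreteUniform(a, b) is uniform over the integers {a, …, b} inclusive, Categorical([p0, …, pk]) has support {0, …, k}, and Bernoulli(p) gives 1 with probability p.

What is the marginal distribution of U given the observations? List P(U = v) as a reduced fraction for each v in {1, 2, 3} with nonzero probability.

Enumerate traces; 16 have nonzero weight after conditioning:
  (U=2, X=1, V=1, Z=0, Y=0, W=0) weight 1/1056
  (U=2, X=1, V=1, Z=0, Y=1, W=0) weight 1/1056
  (U=2, X=1, V=1, Z=1, Y=0, W=0) weight 1/2112
  (U=2, X=1, V=1, Z=1, Y=1, W=0) weight 1/2112
  (U=2, X=1, V=1, Z=2, Y=0, W=0) weight 1/528
  (U=2, X=1, V=1, Z=2, Y=1, W=0) weight 1/528
  (U=2, X=1, V=1, Z=3, Y=0, W=0) weight 1/528
  (U=2, X=1, V=1, Z=3, Y=1, W=0) weight 1/528
  (U=3, X=0, V=0, Z=0, Y=0, W=1) weight 1/968
  … 7 more
Group by U:
  weight(U=2) = 1/96
  weight(U=3) = 1/88
Total weight = 1/96 + 1/88 = 23/1056
P(U=2 | obs) = 1/96 / 23/1056 = 11/23
P(U=3 | obs) = 1/88 / 23/1056 = 12/23

P(U=2) = 11/23, P(U=3) = 12/23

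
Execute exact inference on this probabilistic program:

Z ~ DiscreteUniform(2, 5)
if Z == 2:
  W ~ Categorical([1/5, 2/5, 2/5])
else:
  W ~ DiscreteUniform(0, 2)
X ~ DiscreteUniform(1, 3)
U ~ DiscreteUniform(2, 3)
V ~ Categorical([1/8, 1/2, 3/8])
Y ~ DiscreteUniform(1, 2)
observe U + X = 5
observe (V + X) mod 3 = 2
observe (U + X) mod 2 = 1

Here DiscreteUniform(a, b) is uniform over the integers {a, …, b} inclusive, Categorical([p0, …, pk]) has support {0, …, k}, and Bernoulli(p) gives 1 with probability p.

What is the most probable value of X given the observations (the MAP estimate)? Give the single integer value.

argmax_v P(X = v | obs) = 3

Enumerate traces; 48 have nonzero weight after conditioning:
  (Z=2, W=0, X=2, U=3, V=0, Y=1) weight 1/1920
  (Z=2, W=0, X=2, U=3, V=0, Y=2) weight 1/1920
  (Z=2, W=0, X=3, U=2, V=2, Y=1) weight 1/640
  (Z=2, W=0, X=3, U=2, V=2, Y=2) weight 1/640
  (Z=2, W=1, X=2, U=3, V=0, Y=1) weight 1/960
  (Z=2, W=1, X=2, U=3, V=0, Y=2) weight 1/960
  (Z=2, W=1, X=3, U=2, V=2, Y=1) weight 1/320
  (Z=2, W=1, X=3, U=2, V=2, Y=2) weight 1/320
  … 40 more
Group by X:
  weight(X=2) = 1/48
  weight(X=3) = 1/16
Total weight = 1/48 + 1/16 = 1/12
P(X=2 | obs) = 1/48 / 1/12 = 1/4
P(X=3 | obs) = 1/16 / 1/12 = 3/4
argmax = 3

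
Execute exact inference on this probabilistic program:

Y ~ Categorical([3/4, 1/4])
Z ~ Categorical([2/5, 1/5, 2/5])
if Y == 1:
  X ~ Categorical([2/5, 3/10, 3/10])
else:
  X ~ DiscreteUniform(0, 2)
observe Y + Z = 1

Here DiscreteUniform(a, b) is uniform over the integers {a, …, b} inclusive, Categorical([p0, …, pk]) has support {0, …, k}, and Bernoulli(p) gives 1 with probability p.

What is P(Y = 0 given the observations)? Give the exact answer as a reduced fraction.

P(Y = 0 | obs) = 3/5

Enumerate traces; 6 have nonzero weight after conditioning:
  (Y=0, Z=1, X=0) weight 1/20
  (Y=0, Z=1, X=1) weight 1/20
  (Y=0, Z=1, X=2) weight 1/20
  (Y=1, Z=0, X=0) weight 1/25
  (Y=1, Z=0, X=1) weight 3/100
  (Y=1, Z=0, X=2) weight 3/100
Group by Y:
  weight(Y=0) = 3/20
  weight(Y=1) = 1/10
Total weight = 3/20 + 1/10 = 1/4
P(Y=0 | obs) = 3/20 / 1/4 = 3/5
P(Y=1 | obs) = 1/10 / 1/4 = 2/5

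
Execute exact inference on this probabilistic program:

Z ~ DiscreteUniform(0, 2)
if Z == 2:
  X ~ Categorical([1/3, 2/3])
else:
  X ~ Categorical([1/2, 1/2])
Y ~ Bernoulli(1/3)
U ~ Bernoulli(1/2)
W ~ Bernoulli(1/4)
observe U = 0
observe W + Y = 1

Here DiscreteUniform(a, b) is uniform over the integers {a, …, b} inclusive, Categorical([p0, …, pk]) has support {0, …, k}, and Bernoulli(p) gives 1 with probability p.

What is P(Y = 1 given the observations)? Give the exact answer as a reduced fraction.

P(Y = 1 | obs) = 3/5

Enumerate traces; 12 have nonzero weight after conditioning:
  (Z=0, X=0, Y=0, U=0, W=1) weight 1/72
  (Z=0, X=0, Y=1, U=0, W=0) weight 1/48
  (Z=0, X=1, Y=0, U=0, W=1) weight 1/72
  (Z=0, X=1, Y=1, U=0, W=0) weight 1/48
  (Z=1, X=0, Y=0, U=0, W=1) weight 1/72
  (Z=1, X=0, Y=1, U=0, W=0) weight 1/48
  (Z=1, X=1, Y=0, U=0, W=1) weight 1/72
  (Z=1, X=1, Y=1, U=0, W=0) weight 1/48
  … 4 more
Group by Y:
  weight(Y=0) = 1/12
  weight(Y=1) = 1/8
Total weight = 1/12 + 1/8 = 5/24
P(Y=0 | obs) = 1/12 / 5/24 = 2/5
P(Y=1 | obs) = 1/8 / 5/24 = 3/5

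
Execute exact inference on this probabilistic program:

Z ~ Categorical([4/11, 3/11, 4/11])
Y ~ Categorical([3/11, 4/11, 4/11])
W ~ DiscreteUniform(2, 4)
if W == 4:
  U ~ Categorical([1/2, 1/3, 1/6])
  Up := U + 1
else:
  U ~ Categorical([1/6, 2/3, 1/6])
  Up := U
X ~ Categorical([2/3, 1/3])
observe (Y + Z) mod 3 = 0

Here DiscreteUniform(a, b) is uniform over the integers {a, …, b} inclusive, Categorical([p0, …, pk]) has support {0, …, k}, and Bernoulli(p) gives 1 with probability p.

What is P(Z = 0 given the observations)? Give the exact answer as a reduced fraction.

P(Z = 0 | obs) = 3/10

Enumerate traces; 54 have nonzero weight after conditioning:
  (Z=0, Y=0, W=2, U=0, X=0) weight 4/1089
  (Z=0, Y=0, W=2, U=0, X=1) weight 2/1089
  (Z=0, Y=0, W=2, U=1, X=0) weight 16/1089
  (Z=0, Y=0, W=2, U=1, X=1) weight 8/1089
  (Z=0, Y=0, W=2, U=2, X=0) weight 4/1089
  (Z=0, Y=0, W=2, U=2, X=1) weight 2/1089
  (Z=0, Y=0, W=3, U=0, X=0) weight 4/1089
  (Z=0, Y=0, W=3, U=0, X=1) weight 2/1089
  (Z=1, Y=2, W=2, U=0, X=0) weight 4/1089
  (Z=2, Y=1, W=2, U=0, X=0) weight 16/3267
  … 44 more
Group by Z:
  weight(Z=0) = 12/121
  weight(Z=1) = 12/121
  weight(Z=2) = 16/121
Total weight = 12/121 + 12/121 + 16/121 = 40/121
P(Z=0 | obs) = 12/121 / 40/121 = 3/10
P(Z=1 | obs) = 12/121 / 40/121 = 3/10
P(Z=2 | obs) = 16/121 / 40/121 = 2/5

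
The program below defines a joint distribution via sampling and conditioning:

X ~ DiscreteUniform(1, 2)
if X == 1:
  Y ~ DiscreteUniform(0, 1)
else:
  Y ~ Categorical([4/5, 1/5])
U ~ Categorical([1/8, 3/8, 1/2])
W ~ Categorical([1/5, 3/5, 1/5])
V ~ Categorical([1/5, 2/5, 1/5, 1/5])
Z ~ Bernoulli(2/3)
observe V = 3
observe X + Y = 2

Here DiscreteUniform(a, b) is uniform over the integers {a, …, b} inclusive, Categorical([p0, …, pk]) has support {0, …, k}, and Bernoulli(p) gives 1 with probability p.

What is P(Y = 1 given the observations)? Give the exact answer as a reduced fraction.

Enumerate traces; 36 have nonzero weight after conditioning:
  (X=1, Y=1, U=0, W=0, V=3, Z=0) weight 1/2400
  (X=1, Y=1, U=0, W=0, V=3, Z=1) weight 1/1200
  (X=1, Y=1, U=0, W=1, V=3, Z=0) weight 1/800
  (X=1, Y=1, U=0, W=1, V=3, Z=1) weight 1/400
  (X=1, Y=1, U=0, W=2, V=3, Z=0) weight 1/2400
  (X=1, Y=1, U=0, W=2, V=3, Z=1) weight 1/1200
  (X=1, Y=1, U=1, W=0, V=3, Z=0) weight 1/800
  (X=1, Y=1, U=1, W=0, V=3, Z=1) weight 1/400
  (X=2, Y=0, U=0, W=0, V=3, Z=0) weight 1/1500
  … 27 more
Group by Y:
  weight(Y=0) = 2/25
  weight(Y=1) = 1/20
Total weight = 2/25 + 1/20 = 13/100
P(Y=0 | obs) = 2/25 / 13/100 = 8/13
P(Y=1 | obs) = 1/20 / 13/100 = 5/13

P(Y = 1 | obs) = 5/13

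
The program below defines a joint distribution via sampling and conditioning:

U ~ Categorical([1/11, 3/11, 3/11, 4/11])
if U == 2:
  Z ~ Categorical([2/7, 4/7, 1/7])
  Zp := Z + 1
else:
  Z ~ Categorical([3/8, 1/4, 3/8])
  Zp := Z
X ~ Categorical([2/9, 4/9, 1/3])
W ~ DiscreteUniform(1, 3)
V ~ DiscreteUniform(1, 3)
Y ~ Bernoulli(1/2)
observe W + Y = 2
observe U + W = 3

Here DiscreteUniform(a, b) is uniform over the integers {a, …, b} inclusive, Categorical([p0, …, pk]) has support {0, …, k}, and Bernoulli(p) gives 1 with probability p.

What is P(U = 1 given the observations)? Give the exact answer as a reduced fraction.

Enumerate traces; 54 have nonzero weight after conditioning:
  (U=1, Z=0, X=0, W=2, V=1, Y=0) weight 1/792
  (U=1, Z=0, X=0, W=2, V=2, Y=0) weight 1/792
  (U=1, Z=0, X=0, W=2, V=3, Y=0) weight 1/792
  (U=1, Z=0, X=1, W=2, V=1, Y=0) weight 1/396
  (U=1, Z=0, X=1, W=2, V=2, Y=0) weight 1/396
  (U=1, Z=0, X=1, W=2, V=3, Y=0) weight 1/396
  (U=1, Z=0, X=2, W=2, V=1, Y=0) weight 1/528
  (U=1, Z=0, X=2, W=2, V=2, Y=0) weight 1/528
  (U=2, Z=0, X=0, W=1, V=1, Y=1) weight 2/2079
  … 45 more
Group by U:
  weight(U=1) = 1/22
  weight(U=2) = 1/22
Total weight = 1/22 + 1/22 = 1/11
P(U=1 | obs) = 1/22 / 1/11 = 1/2
P(U=2 | obs) = 1/22 / 1/11 = 1/2

P(U = 1 | obs) = 1/2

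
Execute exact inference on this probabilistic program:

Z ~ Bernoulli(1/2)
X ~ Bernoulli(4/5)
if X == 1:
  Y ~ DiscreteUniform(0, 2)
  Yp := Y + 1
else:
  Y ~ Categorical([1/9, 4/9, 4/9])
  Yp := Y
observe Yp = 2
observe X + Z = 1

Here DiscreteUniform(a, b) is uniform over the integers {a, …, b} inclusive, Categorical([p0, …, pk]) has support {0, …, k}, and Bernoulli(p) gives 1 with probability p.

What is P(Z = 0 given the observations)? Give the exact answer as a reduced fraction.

P(Z = 0 | obs) = 3/4

Enumerate traces; 2 have nonzero weight after conditioning:
  (Z=0, X=1, Y=1) weight 2/15
  (Z=1, X=0, Y=2) weight 2/45
Group by Z:
  weight(Z=0) = 2/15
  weight(Z=1) = 2/45
Total weight = 2/15 + 2/45 = 8/45
P(Z=0 | obs) = 2/15 / 8/45 = 3/4
P(Z=1 | obs) = 2/45 / 8/45 = 1/4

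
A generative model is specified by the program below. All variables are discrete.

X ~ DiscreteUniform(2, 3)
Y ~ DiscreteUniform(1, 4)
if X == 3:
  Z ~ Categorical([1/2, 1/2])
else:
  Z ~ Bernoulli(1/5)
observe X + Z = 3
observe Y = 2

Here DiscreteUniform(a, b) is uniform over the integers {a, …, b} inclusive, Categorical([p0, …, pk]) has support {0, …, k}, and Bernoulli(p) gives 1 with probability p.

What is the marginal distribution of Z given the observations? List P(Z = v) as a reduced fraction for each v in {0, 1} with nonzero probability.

P(Z=0) = 5/7, P(Z=1) = 2/7

Enumerate traces; 2 have nonzero weight after conditioning:
  (X=2, Y=2, Z=1) weight 1/40
  (X=3, Y=2, Z=0) weight 1/16
Group by Z:
  weight(Z=0) = 1/16
  weight(Z=1) = 1/40
Total weight = 1/16 + 1/40 = 7/80
P(Z=0 | obs) = 1/16 / 7/80 = 5/7
P(Z=1 | obs) = 1/40 / 7/80 = 2/7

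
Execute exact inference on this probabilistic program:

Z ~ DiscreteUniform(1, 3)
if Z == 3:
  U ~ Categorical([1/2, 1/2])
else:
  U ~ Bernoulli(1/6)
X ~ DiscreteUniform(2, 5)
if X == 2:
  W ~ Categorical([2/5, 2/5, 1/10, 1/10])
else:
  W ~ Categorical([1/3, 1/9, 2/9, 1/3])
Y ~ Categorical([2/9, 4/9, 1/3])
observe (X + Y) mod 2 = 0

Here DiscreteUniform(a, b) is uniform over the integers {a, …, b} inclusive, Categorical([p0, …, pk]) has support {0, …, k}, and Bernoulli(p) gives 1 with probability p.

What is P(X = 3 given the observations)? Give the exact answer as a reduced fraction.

Enumerate traces; 144 have nonzero weight after conditioning:
  (Z=1, U=0, X=2, W=0, Y=0) weight 1/162
  (Z=1, U=0, X=2, W=0, Y=2) weight 1/108
  (Z=1, U=0, X=2, W=1, Y=0) weight 1/162
  (Z=1, U=0, X=2, W=1, Y=2) weight 1/108
  (Z=1, U=0, X=2, W=2, Y=0) weight 1/648
  (Z=1, U=0, X=2, W=2, Y=2) weight 1/432
  (Z=1, U=0, X=2, W=3, Y=0) weight 1/648
  (Z=1, U=0, X=2, W=3, Y=2) weight 1/432
  (Z=1, U=0, X=3, W=0, Y=1) weight 5/486
  (Z=1, U=0, X=4, W=0, Y=0) weight 5/972
  … 134 more
Group by X:
  weight(X=2) = 5/36
  weight(X=3) = 1/9
  weight(X=4) = 5/36
  weight(X=5) = 1/9
Total weight = 5/36 + 1/9 + 5/36 + 1/9 = 1/2
P(X=2 | obs) = 5/36 / 1/2 = 5/18
P(X=3 | obs) = 1/9 / 1/2 = 2/9
P(X=4 | obs) = 5/36 / 1/2 = 5/18
P(X=5 | obs) = 1/9 / 1/2 = 2/9

P(X = 3 | obs) = 2/9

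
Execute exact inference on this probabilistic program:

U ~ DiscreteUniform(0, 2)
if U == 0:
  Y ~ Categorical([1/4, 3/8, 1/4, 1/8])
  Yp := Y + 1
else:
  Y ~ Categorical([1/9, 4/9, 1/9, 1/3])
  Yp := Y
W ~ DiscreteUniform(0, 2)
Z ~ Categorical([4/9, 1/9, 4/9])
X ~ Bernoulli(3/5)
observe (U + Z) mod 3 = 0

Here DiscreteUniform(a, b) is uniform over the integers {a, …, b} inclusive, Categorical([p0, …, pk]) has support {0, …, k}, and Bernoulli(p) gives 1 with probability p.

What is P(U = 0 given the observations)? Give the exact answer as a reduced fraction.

P(U = 0 | obs) = 4/9

Enumerate traces; 72 have nonzero weight after conditioning:
  (U=0, Y=0, W=0, Z=0, X=0) weight 2/405
  (U=0, Y=0, W=0, Z=0, X=1) weight 1/135
  (U=0, Y=0, W=1, Z=0, X=0) weight 2/405
  (U=0, Y=0, W=1, Z=0, X=1) weight 1/135
  (U=0, Y=0, W=2, Z=0, X=0) weight 2/405
  (U=0, Y=0, W=2, Z=0, X=1) weight 1/135
  (U=0, Y=1, W=0, Z=0, X=0) weight 1/135
  (U=0, Y=1, W=0, Z=0, X=1) weight 1/90
  (U=1, Y=0, W=0, Z=2, X=0) weight 8/3645
  (U=2, Y=0, W=0, Z=1, X=0) weight 2/3645
  … 62 more
Group by U:
  weight(U=0) = 4/27
  weight(U=1) = 4/27
  weight(U=2) = 1/27
Total weight = 4/27 + 4/27 + 1/27 = 1/3
P(U=0 | obs) = 4/27 / 1/3 = 4/9
P(U=1 | obs) = 4/27 / 1/3 = 4/9
P(U=2 | obs) = 1/27 / 1/3 = 1/9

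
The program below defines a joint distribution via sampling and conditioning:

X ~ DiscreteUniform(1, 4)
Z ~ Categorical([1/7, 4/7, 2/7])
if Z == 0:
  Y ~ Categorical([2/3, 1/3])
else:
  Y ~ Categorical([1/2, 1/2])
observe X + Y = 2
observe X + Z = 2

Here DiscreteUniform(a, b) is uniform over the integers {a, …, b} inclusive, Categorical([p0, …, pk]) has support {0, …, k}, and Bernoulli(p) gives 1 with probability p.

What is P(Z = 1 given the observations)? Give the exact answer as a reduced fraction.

Enumerate traces; 2 have nonzero weight after conditioning:
  (X=1, Z=1, Y=1) weight 1/14
  (X=2, Z=0, Y=0) weight 1/42
Group by Z:
  weight(Z=0) = 1/42
  weight(Z=1) = 1/14
Total weight = 1/42 + 1/14 = 2/21
P(Z=0 | obs) = 1/42 / 2/21 = 1/4
P(Z=1 | obs) = 1/14 / 2/21 = 3/4

P(Z = 1 | obs) = 3/4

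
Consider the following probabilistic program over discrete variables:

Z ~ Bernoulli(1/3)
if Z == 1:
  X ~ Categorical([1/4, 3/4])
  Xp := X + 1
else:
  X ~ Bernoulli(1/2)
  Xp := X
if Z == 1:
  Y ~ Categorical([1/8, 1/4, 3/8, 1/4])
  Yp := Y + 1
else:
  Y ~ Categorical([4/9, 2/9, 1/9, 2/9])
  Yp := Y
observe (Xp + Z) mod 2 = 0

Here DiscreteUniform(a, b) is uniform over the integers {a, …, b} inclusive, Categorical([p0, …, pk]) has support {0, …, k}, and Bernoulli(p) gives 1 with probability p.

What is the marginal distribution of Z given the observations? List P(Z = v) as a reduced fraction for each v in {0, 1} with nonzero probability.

P(Z=0) = 4/5, P(Z=1) = 1/5

Enumerate traces; 8 have nonzero weight after conditioning:
  (Z=0, X=0, Y=0) weight 4/27
  (Z=0, X=0, Y=1) weight 2/27
  (Z=0, X=0, Y=2) weight 1/27
  (Z=0, X=0, Y=3) weight 2/27
  (Z=1, X=0, Y=0) weight 1/96
  (Z=1, X=0, Y=1) weight 1/48
  (Z=1, X=0, Y=2) weight 1/32
  (Z=1, X=0, Y=3) weight 1/48
Group by Z:
  weight(Z=0) = 1/3
  weight(Z=1) = 1/12
Total weight = 1/3 + 1/12 = 5/12
P(Z=0 | obs) = 1/3 / 5/12 = 4/5
P(Z=1 | obs) = 1/12 / 5/12 = 1/5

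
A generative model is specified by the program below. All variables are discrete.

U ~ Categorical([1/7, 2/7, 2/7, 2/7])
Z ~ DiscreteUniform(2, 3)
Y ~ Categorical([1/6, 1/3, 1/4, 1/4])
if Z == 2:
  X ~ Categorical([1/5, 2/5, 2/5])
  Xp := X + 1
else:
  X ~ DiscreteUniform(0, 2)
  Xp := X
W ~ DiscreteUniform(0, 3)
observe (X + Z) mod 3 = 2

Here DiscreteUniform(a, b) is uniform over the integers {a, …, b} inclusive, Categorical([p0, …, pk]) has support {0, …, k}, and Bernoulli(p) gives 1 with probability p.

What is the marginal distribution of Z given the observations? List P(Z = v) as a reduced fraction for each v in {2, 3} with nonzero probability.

Enumerate traces; 128 have nonzero weight after conditioning:
  (U=0, Z=2, Y=0, X=0, W=0) weight 1/1680
  (U=0, Z=2, Y=0, X=0, W=1) weight 1/1680
  (U=0, Z=2, Y=0, X=0, W=2) weight 1/1680
  (U=0, Z=2, Y=0, X=0, W=3) weight 1/1680
  (U=0, Z=2, Y=1, X=0, W=0) weight 1/840
  (U=0, Z=2, Y=1, X=0, W=1) weight 1/840
  (U=0, Z=2, Y=1, X=0, W=2) weight 1/840
  (U=0, Z=2, Y=1, X=0, W=3) weight 1/840
  (U=0, Z=3, Y=0, X=2, W=0) weight 1/1008
  … 119 more
Group by Z:
  weight(Z=2) = 1/10
  weight(Z=3) = 1/6
Total weight = 1/10 + 1/6 = 4/15
P(Z=2 | obs) = 1/10 / 4/15 = 3/8
P(Z=3 | obs) = 1/6 / 4/15 = 5/8

P(Z=2) = 3/8, P(Z=3) = 5/8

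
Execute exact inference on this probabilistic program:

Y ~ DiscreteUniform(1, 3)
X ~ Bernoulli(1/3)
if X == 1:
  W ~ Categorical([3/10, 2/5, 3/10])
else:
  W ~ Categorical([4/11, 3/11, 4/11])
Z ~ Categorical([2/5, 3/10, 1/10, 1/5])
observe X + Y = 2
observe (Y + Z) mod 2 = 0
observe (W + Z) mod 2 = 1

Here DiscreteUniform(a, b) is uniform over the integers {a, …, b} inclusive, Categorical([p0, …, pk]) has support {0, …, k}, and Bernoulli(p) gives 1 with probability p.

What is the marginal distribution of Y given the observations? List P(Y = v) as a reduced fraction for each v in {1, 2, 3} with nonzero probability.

Enumerate traces; 6 have nonzero weight after conditioning:
  (Y=1, X=1, W=0, Z=1) weight 1/100
  (Y=1, X=1, W=0, Z=3) weight 1/150
  (Y=1, X=1, W=2, Z=1) weight 1/100
  (Y=1, X=1, W=2, Z=3) weight 1/150
  (Y=2, X=0, W=1, Z=0) weight 4/165
  (Y=2, X=0, W=1, Z=2) weight 1/165
Group by Y:
  weight(Y=1) = 1/30
  weight(Y=2) = 1/33
Total weight = 1/30 + 1/33 = 7/110
P(Y=1 | obs) = 1/30 / 7/110 = 11/21
P(Y=2 | obs) = 1/33 / 7/110 = 10/21

P(Y=1) = 11/21, P(Y=2) = 10/21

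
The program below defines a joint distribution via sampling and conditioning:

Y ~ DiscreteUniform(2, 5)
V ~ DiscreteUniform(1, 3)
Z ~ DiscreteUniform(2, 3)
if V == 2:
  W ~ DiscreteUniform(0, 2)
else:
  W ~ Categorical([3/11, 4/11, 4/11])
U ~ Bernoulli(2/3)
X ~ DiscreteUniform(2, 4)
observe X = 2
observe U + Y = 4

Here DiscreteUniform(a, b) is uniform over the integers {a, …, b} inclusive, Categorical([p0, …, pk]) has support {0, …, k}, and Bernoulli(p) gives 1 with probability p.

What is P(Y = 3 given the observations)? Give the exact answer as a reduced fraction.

P(Y = 3 | obs) = 2/3

Enumerate traces; 36 have nonzero weight after conditioning:
  (Y=3, V=1, Z=2, W=0, U=1, X=2) weight 1/396
  (Y=3, V=1, Z=2, W=1, U=1, X=2) weight 1/297
  (Y=3, V=1, Z=2, W=2, U=1, X=2) weight 1/297
  (Y=3, V=1, Z=3, W=0, U=1, X=2) weight 1/396
  (Y=3, V=1, Z=3, W=1, U=1, X=2) weight 1/297
  (Y=3, V=1, Z=3, W=2, U=1, X=2) weight 1/297
  (Y=3, V=2, Z=2, W=0, U=1, X=2) weight 1/324
  (Y=3, V=2, Z=2, W=1, U=1, X=2) weight 1/324
  (Y=4, V=1, Z=2, W=0, U=0, X=2) weight 1/792
  … 27 more
Group by Y:
  weight(Y=3) = 1/18
  weight(Y=4) = 1/36
Total weight = 1/18 + 1/36 = 1/12
P(Y=3 | obs) = 1/18 / 1/12 = 2/3
P(Y=4 | obs) = 1/36 / 1/12 = 1/3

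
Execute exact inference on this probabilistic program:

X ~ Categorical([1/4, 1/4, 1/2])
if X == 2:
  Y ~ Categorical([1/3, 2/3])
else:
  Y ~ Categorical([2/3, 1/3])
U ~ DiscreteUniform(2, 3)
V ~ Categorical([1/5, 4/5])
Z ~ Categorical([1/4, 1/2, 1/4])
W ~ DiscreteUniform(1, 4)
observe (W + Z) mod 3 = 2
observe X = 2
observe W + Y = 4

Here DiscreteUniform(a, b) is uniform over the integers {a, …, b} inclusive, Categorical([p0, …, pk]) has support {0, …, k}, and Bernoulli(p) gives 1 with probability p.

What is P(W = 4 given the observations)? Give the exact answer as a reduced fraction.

P(W = 4 | obs) = 1/2

Enumerate traces; 8 have nonzero weight after conditioning:
  (X=2, Y=0, U=2, V=0, Z=1, W=4) weight 1/480
  (X=2, Y=0, U=2, V=1, Z=1, W=4) weight 1/120
  (X=2, Y=0, U=3, V=0, Z=1, W=4) weight 1/480
  (X=2, Y=0, U=3, V=1, Z=1, W=4) weight 1/120
  (X=2, Y=1, U=2, V=0, Z=2, W=3) weight 1/480
  (X=2, Y=1, U=2, V=1, Z=2, W=3) weight 1/120
  (X=2, Y=1, U=3, V=0, Z=2, W=3) weight 1/480
  (X=2, Y=1, U=3, V=1, Z=2, W=3) weight 1/120
Group by W:
  weight(W=3) = 1/48
  weight(W=4) = 1/48
Total weight = 1/48 + 1/48 = 1/24
P(W=3 | obs) = 1/48 / 1/24 = 1/2
P(W=4 | obs) = 1/48 / 1/24 = 1/2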